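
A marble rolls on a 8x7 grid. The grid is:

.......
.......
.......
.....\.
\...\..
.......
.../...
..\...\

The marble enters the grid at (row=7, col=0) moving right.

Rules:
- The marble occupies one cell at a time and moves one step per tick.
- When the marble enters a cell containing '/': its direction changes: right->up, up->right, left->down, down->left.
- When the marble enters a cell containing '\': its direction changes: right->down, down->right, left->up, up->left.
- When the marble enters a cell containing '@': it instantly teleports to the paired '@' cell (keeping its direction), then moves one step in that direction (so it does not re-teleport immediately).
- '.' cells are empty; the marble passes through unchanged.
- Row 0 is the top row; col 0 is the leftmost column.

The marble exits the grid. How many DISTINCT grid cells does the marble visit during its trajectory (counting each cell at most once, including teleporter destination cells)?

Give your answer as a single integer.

Step 1: enter (7,0), '.' pass, move right to (7,1)
Step 2: enter (7,1), '.' pass, move right to (7,2)
Step 3: enter (7,2), '\' deflects right->down, move down to (8,2)
Step 4: at (8,2) — EXIT via bottom edge, pos 2
Distinct cells visited: 3 (path length 3)

Answer: 3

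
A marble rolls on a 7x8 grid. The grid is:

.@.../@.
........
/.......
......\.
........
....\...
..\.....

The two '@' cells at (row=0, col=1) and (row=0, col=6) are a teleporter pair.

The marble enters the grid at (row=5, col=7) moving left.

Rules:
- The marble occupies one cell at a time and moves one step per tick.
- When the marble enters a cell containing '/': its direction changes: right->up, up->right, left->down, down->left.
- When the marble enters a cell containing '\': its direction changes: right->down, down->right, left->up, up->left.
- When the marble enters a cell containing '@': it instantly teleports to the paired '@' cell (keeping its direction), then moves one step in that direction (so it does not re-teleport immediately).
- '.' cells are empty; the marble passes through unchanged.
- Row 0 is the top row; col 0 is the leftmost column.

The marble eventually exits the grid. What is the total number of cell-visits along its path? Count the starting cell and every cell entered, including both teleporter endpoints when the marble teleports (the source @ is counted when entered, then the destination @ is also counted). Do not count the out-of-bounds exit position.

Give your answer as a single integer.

Step 1: enter (5,7), '.' pass, move left to (5,6)
Step 2: enter (5,6), '.' pass, move left to (5,5)
Step 3: enter (5,5), '.' pass, move left to (5,4)
Step 4: enter (5,4), '\' deflects left->up, move up to (4,4)
Step 5: enter (4,4), '.' pass, move up to (3,4)
Step 6: enter (3,4), '.' pass, move up to (2,4)
Step 7: enter (2,4), '.' pass, move up to (1,4)
Step 8: enter (1,4), '.' pass, move up to (0,4)
Step 9: enter (0,4), '.' pass, move up to (-1,4)
Step 10: at (-1,4) — EXIT via top edge, pos 4
Path length (cell visits): 9

Answer: 9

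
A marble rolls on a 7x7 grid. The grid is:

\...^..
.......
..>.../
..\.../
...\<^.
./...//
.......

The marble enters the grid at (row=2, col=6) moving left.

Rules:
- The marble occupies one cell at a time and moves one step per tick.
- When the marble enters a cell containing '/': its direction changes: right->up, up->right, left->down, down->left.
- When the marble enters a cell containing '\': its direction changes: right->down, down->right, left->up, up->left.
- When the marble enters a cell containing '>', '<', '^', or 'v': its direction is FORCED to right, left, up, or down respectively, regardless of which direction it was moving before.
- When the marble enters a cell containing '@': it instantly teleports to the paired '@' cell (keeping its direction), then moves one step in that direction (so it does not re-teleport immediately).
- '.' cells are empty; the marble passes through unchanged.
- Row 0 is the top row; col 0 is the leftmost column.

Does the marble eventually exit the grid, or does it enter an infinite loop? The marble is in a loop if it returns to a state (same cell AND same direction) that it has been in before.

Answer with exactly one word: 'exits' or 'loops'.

Step 1: enter (2,6), '/' deflects left->down, move down to (3,6)
Step 2: enter (3,6), '/' deflects down->left, move left to (3,5)
Step 3: enter (3,5), '.' pass, move left to (3,4)
Step 4: enter (3,4), '.' pass, move left to (3,3)
Step 5: enter (3,3), '.' pass, move left to (3,2)
Step 6: enter (3,2), '\' deflects left->up, move up to (2,2)
Step 7: enter (2,2), '>' forces up->right, move right to (2,3)
Step 8: enter (2,3), '.' pass, move right to (2,4)
Step 9: enter (2,4), '.' pass, move right to (2,5)
Step 10: enter (2,5), '.' pass, move right to (2,6)
Step 11: enter (2,6), '/' deflects right->up, move up to (1,6)
Step 12: enter (1,6), '.' pass, move up to (0,6)
Step 13: enter (0,6), '.' pass, move up to (-1,6)
Step 14: at (-1,6) — EXIT via top edge, pos 6

Answer: exits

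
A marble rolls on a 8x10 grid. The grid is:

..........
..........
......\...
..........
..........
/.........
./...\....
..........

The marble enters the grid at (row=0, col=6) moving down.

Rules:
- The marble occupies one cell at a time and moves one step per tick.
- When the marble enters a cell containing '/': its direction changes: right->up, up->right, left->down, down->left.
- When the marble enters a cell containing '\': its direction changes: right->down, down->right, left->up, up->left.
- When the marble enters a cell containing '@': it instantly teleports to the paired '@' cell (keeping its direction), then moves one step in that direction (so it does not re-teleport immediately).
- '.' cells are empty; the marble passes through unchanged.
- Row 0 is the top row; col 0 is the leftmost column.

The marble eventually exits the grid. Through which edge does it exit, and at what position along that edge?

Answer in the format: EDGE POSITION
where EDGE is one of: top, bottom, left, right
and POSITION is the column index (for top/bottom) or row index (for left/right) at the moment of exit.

Answer: right 2

Derivation:
Step 1: enter (0,6), '.' pass, move down to (1,6)
Step 2: enter (1,6), '.' pass, move down to (2,6)
Step 3: enter (2,6), '\' deflects down->right, move right to (2,7)
Step 4: enter (2,7), '.' pass, move right to (2,8)
Step 5: enter (2,8), '.' pass, move right to (2,9)
Step 6: enter (2,9), '.' pass, move right to (2,10)
Step 7: at (2,10) — EXIT via right edge, pos 2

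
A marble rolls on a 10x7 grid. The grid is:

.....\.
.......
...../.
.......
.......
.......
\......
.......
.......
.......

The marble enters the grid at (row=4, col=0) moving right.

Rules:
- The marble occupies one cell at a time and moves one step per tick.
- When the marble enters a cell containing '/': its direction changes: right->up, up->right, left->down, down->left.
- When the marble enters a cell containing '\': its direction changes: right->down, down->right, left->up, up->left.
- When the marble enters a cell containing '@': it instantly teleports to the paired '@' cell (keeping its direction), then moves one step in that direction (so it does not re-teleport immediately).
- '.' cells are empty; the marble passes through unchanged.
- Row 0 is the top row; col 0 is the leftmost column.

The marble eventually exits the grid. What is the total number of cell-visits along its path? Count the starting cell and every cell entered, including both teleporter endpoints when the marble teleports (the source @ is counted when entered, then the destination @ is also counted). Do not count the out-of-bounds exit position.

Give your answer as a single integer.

Answer: 7

Derivation:
Step 1: enter (4,0), '.' pass, move right to (4,1)
Step 2: enter (4,1), '.' pass, move right to (4,2)
Step 3: enter (4,2), '.' pass, move right to (4,3)
Step 4: enter (4,3), '.' pass, move right to (4,4)
Step 5: enter (4,4), '.' pass, move right to (4,5)
Step 6: enter (4,5), '.' pass, move right to (4,6)
Step 7: enter (4,6), '.' pass, move right to (4,7)
Step 8: at (4,7) — EXIT via right edge, pos 4
Path length (cell visits): 7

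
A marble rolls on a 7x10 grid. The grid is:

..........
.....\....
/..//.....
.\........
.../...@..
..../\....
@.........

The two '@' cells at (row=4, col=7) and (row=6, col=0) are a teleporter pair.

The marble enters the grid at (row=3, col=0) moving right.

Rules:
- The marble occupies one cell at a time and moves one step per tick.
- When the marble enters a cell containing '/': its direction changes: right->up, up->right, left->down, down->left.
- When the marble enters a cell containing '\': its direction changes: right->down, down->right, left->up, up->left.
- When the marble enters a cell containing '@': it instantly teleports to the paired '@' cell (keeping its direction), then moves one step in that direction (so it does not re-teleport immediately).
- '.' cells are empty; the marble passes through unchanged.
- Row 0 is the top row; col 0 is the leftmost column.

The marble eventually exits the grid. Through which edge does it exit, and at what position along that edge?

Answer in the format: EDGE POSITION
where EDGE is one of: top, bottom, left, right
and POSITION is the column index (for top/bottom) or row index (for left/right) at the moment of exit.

Answer: bottom 1

Derivation:
Step 1: enter (3,0), '.' pass, move right to (3,1)
Step 2: enter (3,1), '\' deflects right->down, move down to (4,1)
Step 3: enter (4,1), '.' pass, move down to (5,1)
Step 4: enter (5,1), '.' pass, move down to (6,1)
Step 5: enter (6,1), '.' pass, move down to (7,1)
Step 6: at (7,1) — EXIT via bottom edge, pos 1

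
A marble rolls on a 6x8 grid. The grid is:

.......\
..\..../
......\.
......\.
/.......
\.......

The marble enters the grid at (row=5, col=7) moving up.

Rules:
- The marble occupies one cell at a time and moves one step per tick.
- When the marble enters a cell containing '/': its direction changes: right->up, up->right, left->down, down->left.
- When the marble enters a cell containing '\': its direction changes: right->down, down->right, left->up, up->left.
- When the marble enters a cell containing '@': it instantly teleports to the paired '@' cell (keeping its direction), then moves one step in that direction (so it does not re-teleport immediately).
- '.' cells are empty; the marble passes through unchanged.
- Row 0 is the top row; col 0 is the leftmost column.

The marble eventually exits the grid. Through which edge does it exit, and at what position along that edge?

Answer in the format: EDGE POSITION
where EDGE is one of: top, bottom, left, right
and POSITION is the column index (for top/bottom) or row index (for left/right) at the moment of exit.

Step 1: enter (5,7), '.' pass, move up to (4,7)
Step 2: enter (4,7), '.' pass, move up to (3,7)
Step 3: enter (3,7), '.' pass, move up to (2,7)
Step 4: enter (2,7), '.' pass, move up to (1,7)
Step 5: enter (1,7), '/' deflects up->right, move right to (1,8)
Step 6: at (1,8) — EXIT via right edge, pos 1

Answer: right 1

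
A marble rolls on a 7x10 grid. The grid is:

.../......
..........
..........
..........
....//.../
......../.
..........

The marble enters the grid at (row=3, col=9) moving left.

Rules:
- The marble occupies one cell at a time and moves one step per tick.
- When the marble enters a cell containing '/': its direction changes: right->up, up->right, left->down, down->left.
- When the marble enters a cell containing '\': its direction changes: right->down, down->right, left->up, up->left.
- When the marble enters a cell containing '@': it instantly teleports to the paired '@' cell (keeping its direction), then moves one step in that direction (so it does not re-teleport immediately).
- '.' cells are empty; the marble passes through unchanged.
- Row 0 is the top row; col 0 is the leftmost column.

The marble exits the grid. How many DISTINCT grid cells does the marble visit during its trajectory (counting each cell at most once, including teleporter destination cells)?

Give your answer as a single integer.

Step 1: enter (3,9), '.' pass, move left to (3,8)
Step 2: enter (3,8), '.' pass, move left to (3,7)
Step 3: enter (3,7), '.' pass, move left to (3,6)
Step 4: enter (3,6), '.' pass, move left to (3,5)
Step 5: enter (3,5), '.' pass, move left to (3,4)
Step 6: enter (3,4), '.' pass, move left to (3,3)
Step 7: enter (3,3), '.' pass, move left to (3,2)
Step 8: enter (3,2), '.' pass, move left to (3,1)
Step 9: enter (3,1), '.' pass, move left to (3,0)
Step 10: enter (3,0), '.' pass, move left to (3,-1)
Step 11: at (3,-1) — EXIT via left edge, pos 3
Distinct cells visited: 10 (path length 10)

Answer: 10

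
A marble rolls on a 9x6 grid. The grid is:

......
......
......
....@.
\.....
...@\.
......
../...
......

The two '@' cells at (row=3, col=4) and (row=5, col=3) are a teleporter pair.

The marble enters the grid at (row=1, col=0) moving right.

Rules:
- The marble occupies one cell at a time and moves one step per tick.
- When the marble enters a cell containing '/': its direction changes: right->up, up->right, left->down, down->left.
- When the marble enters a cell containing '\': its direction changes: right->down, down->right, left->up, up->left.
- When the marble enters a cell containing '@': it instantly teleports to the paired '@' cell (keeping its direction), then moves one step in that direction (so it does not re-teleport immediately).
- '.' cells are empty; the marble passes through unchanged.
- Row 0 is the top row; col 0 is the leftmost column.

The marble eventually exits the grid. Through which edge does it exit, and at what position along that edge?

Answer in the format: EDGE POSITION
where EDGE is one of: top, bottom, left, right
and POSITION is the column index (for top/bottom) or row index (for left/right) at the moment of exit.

Step 1: enter (1,0), '.' pass, move right to (1,1)
Step 2: enter (1,1), '.' pass, move right to (1,2)
Step 3: enter (1,2), '.' pass, move right to (1,3)
Step 4: enter (1,3), '.' pass, move right to (1,4)
Step 5: enter (1,4), '.' pass, move right to (1,5)
Step 6: enter (1,5), '.' pass, move right to (1,6)
Step 7: at (1,6) — EXIT via right edge, pos 1

Answer: right 1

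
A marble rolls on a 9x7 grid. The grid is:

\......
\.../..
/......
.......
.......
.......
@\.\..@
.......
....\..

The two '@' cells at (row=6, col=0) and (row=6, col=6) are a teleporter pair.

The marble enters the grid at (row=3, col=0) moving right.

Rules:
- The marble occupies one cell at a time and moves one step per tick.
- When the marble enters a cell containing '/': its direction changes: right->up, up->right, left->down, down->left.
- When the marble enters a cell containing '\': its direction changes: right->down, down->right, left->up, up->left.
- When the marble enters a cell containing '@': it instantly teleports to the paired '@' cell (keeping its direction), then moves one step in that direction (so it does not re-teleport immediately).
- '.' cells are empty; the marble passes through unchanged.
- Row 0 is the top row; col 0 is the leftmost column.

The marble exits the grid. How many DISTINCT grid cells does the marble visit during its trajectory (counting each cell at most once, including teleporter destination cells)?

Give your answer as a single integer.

Answer: 7

Derivation:
Step 1: enter (3,0), '.' pass, move right to (3,1)
Step 2: enter (3,1), '.' pass, move right to (3,2)
Step 3: enter (3,2), '.' pass, move right to (3,3)
Step 4: enter (3,3), '.' pass, move right to (3,4)
Step 5: enter (3,4), '.' pass, move right to (3,5)
Step 6: enter (3,5), '.' pass, move right to (3,6)
Step 7: enter (3,6), '.' pass, move right to (3,7)
Step 8: at (3,7) — EXIT via right edge, pos 3
Distinct cells visited: 7 (path length 7)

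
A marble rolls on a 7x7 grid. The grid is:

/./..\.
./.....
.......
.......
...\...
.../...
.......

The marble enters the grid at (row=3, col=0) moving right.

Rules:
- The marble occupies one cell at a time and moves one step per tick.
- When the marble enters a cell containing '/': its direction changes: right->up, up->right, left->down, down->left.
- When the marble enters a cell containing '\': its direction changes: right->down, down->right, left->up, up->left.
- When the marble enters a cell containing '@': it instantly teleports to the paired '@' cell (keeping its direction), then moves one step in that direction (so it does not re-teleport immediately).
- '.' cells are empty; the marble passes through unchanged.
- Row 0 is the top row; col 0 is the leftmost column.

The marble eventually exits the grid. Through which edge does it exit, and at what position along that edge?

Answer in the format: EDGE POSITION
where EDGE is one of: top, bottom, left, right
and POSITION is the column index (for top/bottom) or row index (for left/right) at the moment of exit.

Step 1: enter (3,0), '.' pass, move right to (3,1)
Step 2: enter (3,1), '.' pass, move right to (3,2)
Step 3: enter (3,2), '.' pass, move right to (3,3)
Step 4: enter (3,3), '.' pass, move right to (3,4)
Step 5: enter (3,4), '.' pass, move right to (3,5)
Step 6: enter (3,5), '.' pass, move right to (3,6)
Step 7: enter (3,6), '.' pass, move right to (3,7)
Step 8: at (3,7) — EXIT via right edge, pos 3

Answer: right 3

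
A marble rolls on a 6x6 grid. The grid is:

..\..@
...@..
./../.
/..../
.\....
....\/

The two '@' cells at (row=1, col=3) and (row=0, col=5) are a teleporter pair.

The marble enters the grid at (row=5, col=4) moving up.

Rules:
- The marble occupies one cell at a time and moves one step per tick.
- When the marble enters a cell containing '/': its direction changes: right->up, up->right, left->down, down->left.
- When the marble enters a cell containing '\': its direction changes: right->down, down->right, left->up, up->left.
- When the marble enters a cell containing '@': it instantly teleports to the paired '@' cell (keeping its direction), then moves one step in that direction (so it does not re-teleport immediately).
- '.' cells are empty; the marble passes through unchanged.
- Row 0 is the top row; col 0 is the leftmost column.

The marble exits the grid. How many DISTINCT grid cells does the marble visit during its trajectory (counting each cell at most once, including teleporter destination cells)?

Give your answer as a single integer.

Step 1: enter (5,4), '\' deflects up->left, move left to (5,3)
Step 2: enter (5,3), '.' pass, move left to (5,2)
Step 3: enter (5,2), '.' pass, move left to (5,1)
Step 4: enter (5,1), '.' pass, move left to (5,0)
Step 5: enter (5,0), '.' pass, move left to (5,-1)
Step 6: at (5,-1) — EXIT via left edge, pos 5
Distinct cells visited: 5 (path length 5)

Answer: 5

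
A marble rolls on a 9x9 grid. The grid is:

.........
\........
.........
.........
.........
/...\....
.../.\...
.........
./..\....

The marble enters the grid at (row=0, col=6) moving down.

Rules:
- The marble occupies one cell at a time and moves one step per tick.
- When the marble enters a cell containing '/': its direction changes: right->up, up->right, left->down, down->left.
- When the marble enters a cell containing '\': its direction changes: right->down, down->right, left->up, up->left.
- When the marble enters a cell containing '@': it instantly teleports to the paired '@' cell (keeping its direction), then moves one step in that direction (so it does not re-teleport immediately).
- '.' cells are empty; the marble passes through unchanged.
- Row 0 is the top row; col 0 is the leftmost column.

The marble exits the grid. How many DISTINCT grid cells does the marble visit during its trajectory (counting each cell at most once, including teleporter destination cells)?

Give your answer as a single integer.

Step 1: enter (0,6), '.' pass, move down to (1,6)
Step 2: enter (1,6), '.' pass, move down to (2,6)
Step 3: enter (2,6), '.' pass, move down to (3,6)
Step 4: enter (3,6), '.' pass, move down to (4,6)
Step 5: enter (4,6), '.' pass, move down to (5,6)
Step 6: enter (5,6), '.' pass, move down to (6,6)
Step 7: enter (6,6), '.' pass, move down to (7,6)
Step 8: enter (7,6), '.' pass, move down to (8,6)
Step 9: enter (8,6), '.' pass, move down to (9,6)
Step 10: at (9,6) — EXIT via bottom edge, pos 6
Distinct cells visited: 9 (path length 9)

Answer: 9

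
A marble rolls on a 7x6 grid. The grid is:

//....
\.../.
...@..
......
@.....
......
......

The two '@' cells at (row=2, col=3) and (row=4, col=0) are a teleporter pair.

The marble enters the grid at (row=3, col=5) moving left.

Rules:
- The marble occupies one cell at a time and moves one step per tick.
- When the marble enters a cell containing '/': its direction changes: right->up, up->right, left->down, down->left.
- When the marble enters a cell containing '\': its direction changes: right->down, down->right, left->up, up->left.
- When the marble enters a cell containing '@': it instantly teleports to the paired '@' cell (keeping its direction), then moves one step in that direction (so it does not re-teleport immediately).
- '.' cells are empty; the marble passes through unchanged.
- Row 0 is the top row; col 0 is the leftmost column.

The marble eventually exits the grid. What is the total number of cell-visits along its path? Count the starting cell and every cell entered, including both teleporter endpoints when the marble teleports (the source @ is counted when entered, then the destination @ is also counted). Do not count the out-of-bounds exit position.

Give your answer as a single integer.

Step 1: enter (3,5), '.' pass, move left to (3,4)
Step 2: enter (3,4), '.' pass, move left to (3,3)
Step 3: enter (3,3), '.' pass, move left to (3,2)
Step 4: enter (3,2), '.' pass, move left to (3,1)
Step 5: enter (3,1), '.' pass, move left to (3,0)
Step 6: enter (3,0), '.' pass, move left to (3,-1)
Step 7: at (3,-1) — EXIT via left edge, pos 3
Path length (cell visits): 6

Answer: 6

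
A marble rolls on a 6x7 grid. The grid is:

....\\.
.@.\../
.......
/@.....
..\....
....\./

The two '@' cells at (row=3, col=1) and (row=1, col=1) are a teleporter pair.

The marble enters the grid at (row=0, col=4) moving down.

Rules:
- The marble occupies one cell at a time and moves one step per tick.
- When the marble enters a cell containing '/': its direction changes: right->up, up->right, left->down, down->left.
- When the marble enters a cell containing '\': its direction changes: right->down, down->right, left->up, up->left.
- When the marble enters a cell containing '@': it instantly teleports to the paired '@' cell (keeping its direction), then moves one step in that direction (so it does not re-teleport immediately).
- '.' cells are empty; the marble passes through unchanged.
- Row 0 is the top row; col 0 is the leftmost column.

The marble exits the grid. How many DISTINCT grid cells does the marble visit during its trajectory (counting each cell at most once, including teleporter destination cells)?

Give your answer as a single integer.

Step 1: enter (0,4), '\' deflects down->right, move right to (0,5)
Step 2: enter (0,5), '\' deflects right->down, move down to (1,5)
Step 3: enter (1,5), '.' pass, move down to (2,5)
Step 4: enter (2,5), '.' pass, move down to (3,5)
Step 5: enter (3,5), '.' pass, move down to (4,5)
Step 6: enter (4,5), '.' pass, move down to (5,5)
Step 7: enter (5,5), '.' pass, move down to (6,5)
Step 8: at (6,5) — EXIT via bottom edge, pos 5
Distinct cells visited: 7 (path length 7)

Answer: 7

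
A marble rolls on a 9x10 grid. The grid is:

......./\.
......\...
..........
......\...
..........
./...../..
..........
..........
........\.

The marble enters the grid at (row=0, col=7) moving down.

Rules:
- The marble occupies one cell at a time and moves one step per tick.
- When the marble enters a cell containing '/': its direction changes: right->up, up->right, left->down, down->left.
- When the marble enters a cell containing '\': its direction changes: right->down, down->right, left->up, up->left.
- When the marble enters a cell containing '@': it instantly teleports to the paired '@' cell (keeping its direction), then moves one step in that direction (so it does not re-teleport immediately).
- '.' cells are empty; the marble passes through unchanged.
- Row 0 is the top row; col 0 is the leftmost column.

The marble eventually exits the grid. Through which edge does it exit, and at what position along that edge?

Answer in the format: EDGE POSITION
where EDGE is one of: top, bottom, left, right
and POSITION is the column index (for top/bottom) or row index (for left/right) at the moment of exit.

Answer: left 0

Derivation:
Step 1: enter (0,7), '/' deflects down->left, move left to (0,6)
Step 2: enter (0,6), '.' pass, move left to (0,5)
Step 3: enter (0,5), '.' pass, move left to (0,4)
Step 4: enter (0,4), '.' pass, move left to (0,3)
Step 5: enter (0,3), '.' pass, move left to (0,2)
Step 6: enter (0,2), '.' pass, move left to (0,1)
Step 7: enter (0,1), '.' pass, move left to (0,0)
Step 8: enter (0,0), '.' pass, move left to (0,-1)
Step 9: at (0,-1) — EXIT via left edge, pos 0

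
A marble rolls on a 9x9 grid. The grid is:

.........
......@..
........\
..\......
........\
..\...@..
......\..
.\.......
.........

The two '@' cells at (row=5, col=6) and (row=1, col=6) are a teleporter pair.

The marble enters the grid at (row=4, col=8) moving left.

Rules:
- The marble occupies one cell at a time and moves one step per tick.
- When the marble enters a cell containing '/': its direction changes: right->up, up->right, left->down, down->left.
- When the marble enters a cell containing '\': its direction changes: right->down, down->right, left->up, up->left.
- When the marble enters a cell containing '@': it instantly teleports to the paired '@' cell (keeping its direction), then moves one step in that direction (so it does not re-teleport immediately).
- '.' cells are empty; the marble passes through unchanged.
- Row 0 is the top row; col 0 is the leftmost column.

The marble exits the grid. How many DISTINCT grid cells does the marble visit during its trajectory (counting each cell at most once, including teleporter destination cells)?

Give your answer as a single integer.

Answer: 11

Derivation:
Step 1: enter (4,8), '\' deflects left->up, move up to (3,8)
Step 2: enter (3,8), '.' pass, move up to (2,8)
Step 3: enter (2,8), '\' deflects up->left, move left to (2,7)
Step 4: enter (2,7), '.' pass, move left to (2,6)
Step 5: enter (2,6), '.' pass, move left to (2,5)
Step 6: enter (2,5), '.' pass, move left to (2,4)
Step 7: enter (2,4), '.' pass, move left to (2,3)
Step 8: enter (2,3), '.' pass, move left to (2,2)
Step 9: enter (2,2), '.' pass, move left to (2,1)
Step 10: enter (2,1), '.' pass, move left to (2,0)
Step 11: enter (2,0), '.' pass, move left to (2,-1)
Step 12: at (2,-1) — EXIT via left edge, pos 2
Distinct cells visited: 11 (path length 11)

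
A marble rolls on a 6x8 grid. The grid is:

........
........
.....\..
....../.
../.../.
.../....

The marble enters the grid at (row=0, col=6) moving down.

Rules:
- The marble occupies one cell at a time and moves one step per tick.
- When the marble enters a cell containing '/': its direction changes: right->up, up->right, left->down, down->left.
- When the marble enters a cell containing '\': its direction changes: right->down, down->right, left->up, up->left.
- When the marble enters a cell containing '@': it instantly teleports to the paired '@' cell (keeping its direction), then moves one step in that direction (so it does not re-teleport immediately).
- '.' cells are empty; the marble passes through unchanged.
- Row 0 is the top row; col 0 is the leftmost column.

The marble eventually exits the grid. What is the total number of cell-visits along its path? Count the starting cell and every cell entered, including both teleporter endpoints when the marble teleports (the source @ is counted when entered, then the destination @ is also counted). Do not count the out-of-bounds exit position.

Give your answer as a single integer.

Answer: 10

Derivation:
Step 1: enter (0,6), '.' pass, move down to (1,6)
Step 2: enter (1,6), '.' pass, move down to (2,6)
Step 3: enter (2,6), '.' pass, move down to (3,6)
Step 4: enter (3,6), '/' deflects down->left, move left to (3,5)
Step 5: enter (3,5), '.' pass, move left to (3,4)
Step 6: enter (3,4), '.' pass, move left to (3,3)
Step 7: enter (3,3), '.' pass, move left to (3,2)
Step 8: enter (3,2), '.' pass, move left to (3,1)
Step 9: enter (3,1), '.' pass, move left to (3,0)
Step 10: enter (3,0), '.' pass, move left to (3,-1)
Step 11: at (3,-1) — EXIT via left edge, pos 3
Path length (cell visits): 10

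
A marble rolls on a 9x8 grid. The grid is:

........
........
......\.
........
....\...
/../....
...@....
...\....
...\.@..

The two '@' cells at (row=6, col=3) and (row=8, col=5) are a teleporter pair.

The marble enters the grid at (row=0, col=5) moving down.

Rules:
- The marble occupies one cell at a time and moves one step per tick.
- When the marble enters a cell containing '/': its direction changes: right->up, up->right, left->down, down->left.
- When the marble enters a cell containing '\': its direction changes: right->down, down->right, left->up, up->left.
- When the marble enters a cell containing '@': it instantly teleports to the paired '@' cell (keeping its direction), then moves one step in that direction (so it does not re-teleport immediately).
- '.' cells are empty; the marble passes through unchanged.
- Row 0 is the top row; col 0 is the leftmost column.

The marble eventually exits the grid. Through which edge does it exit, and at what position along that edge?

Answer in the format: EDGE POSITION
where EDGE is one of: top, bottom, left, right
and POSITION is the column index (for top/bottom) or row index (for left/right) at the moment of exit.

Answer: right 7

Derivation:
Step 1: enter (0,5), '.' pass, move down to (1,5)
Step 2: enter (1,5), '.' pass, move down to (2,5)
Step 3: enter (2,5), '.' pass, move down to (3,5)
Step 4: enter (3,5), '.' pass, move down to (4,5)
Step 5: enter (4,5), '.' pass, move down to (5,5)
Step 6: enter (5,5), '.' pass, move down to (6,5)
Step 7: enter (6,5), '.' pass, move down to (7,5)
Step 8: enter (7,5), '.' pass, move down to (8,5)
Step 9: enter (8,5), '@' teleport (8,5)->(6,3), also enter (6,3), move down to (7,3)
Step 10: enter (7,3), '\' deflects down->right, move right to (7,4)
Step 11: enter (7,4), '.' pass, move right to (7,5)
Step 12: enter (7,5), '.' pass, move right to (7,6)
Step 13: enter (7,6), '.' pass, move right to (7,7)
Step 14: enter (7,7), '.' pass, move right to (7,8)
Step 15: at (7,8) — EXIT via right edge, pos 7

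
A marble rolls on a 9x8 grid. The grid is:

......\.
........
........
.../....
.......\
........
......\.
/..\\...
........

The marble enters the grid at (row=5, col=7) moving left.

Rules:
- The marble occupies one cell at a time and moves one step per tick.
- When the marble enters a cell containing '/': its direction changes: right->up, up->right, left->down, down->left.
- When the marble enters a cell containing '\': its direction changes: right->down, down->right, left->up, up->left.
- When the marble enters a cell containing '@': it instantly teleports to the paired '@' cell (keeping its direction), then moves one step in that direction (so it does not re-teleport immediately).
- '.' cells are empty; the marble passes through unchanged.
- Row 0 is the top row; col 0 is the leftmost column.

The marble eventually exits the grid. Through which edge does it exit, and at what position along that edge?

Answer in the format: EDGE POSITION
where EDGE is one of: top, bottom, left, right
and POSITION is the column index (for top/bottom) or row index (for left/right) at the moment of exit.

Step 1: enter (5,7), '.' pass, move left to (5,6)
Step 2: enter (5,6), '.' pass, move left to (5,5)
Step 3: enter (5,5), '.' pass, move left to (5,4)
Step 4: enter (5,4), '.' pass, move left to (5,3)
Step 5: enter (5,3), '.' pass, move left to (5,2)
Step 6: enter (5,2), '.' pass, move left to (5,1)
Step 7: enter (5,1), '.' pass, move left to (5,0)
Step 8: enter (5,0), '.' pass, move left to (5,-1)
Step 9: at (5,-1) — EXIT via left edge, pos 5

Answer: left 5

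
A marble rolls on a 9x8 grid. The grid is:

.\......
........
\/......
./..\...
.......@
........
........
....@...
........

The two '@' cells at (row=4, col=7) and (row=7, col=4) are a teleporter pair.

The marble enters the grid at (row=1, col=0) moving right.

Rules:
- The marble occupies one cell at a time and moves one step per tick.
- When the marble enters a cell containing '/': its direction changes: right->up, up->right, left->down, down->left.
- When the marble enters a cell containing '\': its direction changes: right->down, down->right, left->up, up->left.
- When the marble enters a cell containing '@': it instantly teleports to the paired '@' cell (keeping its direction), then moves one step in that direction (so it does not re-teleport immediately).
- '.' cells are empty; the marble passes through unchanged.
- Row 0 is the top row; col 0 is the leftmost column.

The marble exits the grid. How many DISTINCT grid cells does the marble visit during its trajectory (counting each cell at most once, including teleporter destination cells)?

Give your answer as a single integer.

Answer: 8

Derivation:
Step 1: enter (1,0), '.' pass, move right to (1,1)
Step 2: enter (1,1), '.' pass, move right to (1,2)
Step 3: enter (1,2), '.' pass, move right to (1,3)
Step 4: enter (1,3), '.' pass, move right to (1,4)
Step 5: enter (1,4), '.' pass, move right to (1,5)
Step 6: enter (1,5), '.' pass, move right to (1,6)
Step 7: enter (1,6), '.' pass, move right to (1,7)
Step 8: enter (1,7), '.' pass, move right to (1,8)
Step 9: at (1,8) — EXIT via right edge, pos 1
Distinct cells visited: 8 (path length 8)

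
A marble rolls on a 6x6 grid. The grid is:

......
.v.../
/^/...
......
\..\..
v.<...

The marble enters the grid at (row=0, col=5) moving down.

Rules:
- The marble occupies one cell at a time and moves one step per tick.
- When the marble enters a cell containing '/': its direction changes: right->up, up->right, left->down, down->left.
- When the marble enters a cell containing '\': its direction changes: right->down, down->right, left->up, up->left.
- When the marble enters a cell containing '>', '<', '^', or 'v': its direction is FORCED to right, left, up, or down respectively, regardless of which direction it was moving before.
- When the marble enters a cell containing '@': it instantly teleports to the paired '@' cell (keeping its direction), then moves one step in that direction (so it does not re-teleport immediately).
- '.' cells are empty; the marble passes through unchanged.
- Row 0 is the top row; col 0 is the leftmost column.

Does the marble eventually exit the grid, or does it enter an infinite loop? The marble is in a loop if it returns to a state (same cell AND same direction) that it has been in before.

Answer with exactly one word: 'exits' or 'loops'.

Answer: loops

Derivation:
Step 1: enter (0,5), '.' pass, move down to (1,5)
Step 2: enter (1,5), '/' deflects down->left, move left to (1,4)
Step 3: enter (1,4), '.' pass, move left to (1,3)
Step 4: enter (1,3), '.' pass, move left to (1,2)
Step 5: enter (1,2), '.' pass, move left to (1,1)
Step 6: enter (1,1), 'v' forces left->down, move down to (2,1)
Step 7: enter (2,1), '^' forces down->up, move up to (1,1)
Step 8: enter (1,1), 'v' forces up->down, move down to (2,1)
Step 9: at (2,1) dir=down — LOOP DETECTED (seen before)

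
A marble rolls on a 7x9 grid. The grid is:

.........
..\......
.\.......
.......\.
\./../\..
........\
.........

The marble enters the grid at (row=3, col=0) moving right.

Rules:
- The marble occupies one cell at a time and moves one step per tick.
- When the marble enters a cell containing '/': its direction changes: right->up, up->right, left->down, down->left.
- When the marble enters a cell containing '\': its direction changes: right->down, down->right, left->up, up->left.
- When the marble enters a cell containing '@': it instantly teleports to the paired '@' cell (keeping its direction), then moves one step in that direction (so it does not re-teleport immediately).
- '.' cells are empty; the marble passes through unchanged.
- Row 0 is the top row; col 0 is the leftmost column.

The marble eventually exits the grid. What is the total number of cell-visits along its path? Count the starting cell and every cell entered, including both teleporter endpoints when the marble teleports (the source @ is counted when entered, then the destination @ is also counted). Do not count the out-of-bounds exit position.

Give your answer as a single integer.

Step 1: enter (3,0), '.' pass, move right to (3,1)
Step 2: enter (3,1), '.' pass, move right to (3,2)
Step 3: enter (3,2), '.' pass, move right to (3,3)
Step 4: enter (3,3), '.' pass, move right to (3,4)
Step 5: enter (3,4), '.' pass, move right to (3,5)
Step 6: enter (3,5), '.' pass, move right to (3,6)
Step 7: enter (3,6), '.' pass, move right to (3,7)
Step 8: enter (3,7), '\' deflects right->down, move down to (4,7)
Step 9: enter (4,7), '.' pass, move down to (5,7)
Step 10: enter (5,7), '.' pass, move down to (6,7)
Step 11: enter (6,7), '.' pass, move down to (7,7)
Step 12: at (7,7) — EXIT via bottom edge, pos 7
Path length (cell visits): 11

Answer: 11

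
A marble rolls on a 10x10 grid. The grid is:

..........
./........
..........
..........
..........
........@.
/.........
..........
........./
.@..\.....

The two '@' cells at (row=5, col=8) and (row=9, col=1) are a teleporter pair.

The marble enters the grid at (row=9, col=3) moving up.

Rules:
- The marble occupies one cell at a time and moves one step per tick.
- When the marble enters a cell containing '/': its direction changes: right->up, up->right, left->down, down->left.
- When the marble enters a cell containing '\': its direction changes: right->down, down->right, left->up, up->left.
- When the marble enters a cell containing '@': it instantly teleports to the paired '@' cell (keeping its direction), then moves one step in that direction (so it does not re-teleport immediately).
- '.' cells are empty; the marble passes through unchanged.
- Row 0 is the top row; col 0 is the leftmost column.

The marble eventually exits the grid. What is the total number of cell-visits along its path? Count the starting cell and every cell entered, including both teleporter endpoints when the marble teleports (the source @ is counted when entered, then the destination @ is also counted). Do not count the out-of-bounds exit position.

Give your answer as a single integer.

Answer: 10

Derivation:
Step 1: enter (9,3), '.' pass, move up to (8,3)
Step 2: enter (8,3), '.' pass, move up to (7,3)
Step 3: enter (7,3), '.' pass, move up to (6,3)
Step 4: enter (6,3), '.' pass, move up to (5,3)
Step 5: enter (5,3), '.' pass, move up to (4,3)
Step 6: enter (4,3), '.' pass, move up to (3,3)
Step 7: enter (3,3), '.' pass, move up to (2,3)
Step 8: enter (2,3), '.' pass, move up to (1,3)
Step 9: enter (1,3), '.' pass, move up to (0,3)
Step 10: enter (0,3), '.' pass, move up to (-1,3)
Step 11: at (-1,3) — EXIT via top edge, pos 3
Path length (cell visits): 10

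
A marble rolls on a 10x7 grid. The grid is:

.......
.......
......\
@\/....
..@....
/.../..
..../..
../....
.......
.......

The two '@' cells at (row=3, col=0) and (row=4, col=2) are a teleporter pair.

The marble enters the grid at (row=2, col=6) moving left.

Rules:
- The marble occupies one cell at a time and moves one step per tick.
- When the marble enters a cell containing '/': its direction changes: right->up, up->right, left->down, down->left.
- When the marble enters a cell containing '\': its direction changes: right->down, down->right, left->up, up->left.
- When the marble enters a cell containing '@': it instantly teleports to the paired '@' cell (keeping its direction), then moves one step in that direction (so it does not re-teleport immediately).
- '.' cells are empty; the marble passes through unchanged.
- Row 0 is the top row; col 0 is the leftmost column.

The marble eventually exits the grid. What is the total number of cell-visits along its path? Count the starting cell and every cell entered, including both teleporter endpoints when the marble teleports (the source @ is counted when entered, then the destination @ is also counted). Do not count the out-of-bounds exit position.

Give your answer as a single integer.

Step 1: enter (2,6), '\' deflects left->up, move up to (1,6)
Step 2: enter (1,6), '.' pass, move up to (0,6)
Step 3: enter (0,6), '.' pass, move up to (-1,6)
Step 4: at (-1,6) — EXIT via top edge, pos 6
Path length (cell visits): 3

Answer: 3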